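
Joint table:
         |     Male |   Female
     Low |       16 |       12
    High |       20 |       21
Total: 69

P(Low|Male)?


P(Low|Male) = 16/(16+20) = 16/36 = 4/9

P = 4/9 ≈ 44.44%


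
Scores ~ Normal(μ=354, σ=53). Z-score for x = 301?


z = (x - μ)/σ = (301 - 354)/53 = -1.0

z = -1.0


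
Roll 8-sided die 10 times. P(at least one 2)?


P(no 2)^10 = (7/8)^10 = 282475249/1073741824
P(≥1) = 1 - 282475249/1073741824 = 791266575/1073741824

P = 791266575/1073741824 ≈ 73.69%


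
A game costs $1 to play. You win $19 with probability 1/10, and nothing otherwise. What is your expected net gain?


E[gain] = (19-1)×1/10 + (-1)×9/10
= 9/5 - 9/10 = 9/10

Expected net gain = $9/10 ≈ $0.90


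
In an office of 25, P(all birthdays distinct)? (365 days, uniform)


P(all different) = Π(365-i)/365 for i=0..24
= (365/365)×(364/365)×...×(341/365)
= 0.431300

P ≈ 0.4313 ≈ 43.13%


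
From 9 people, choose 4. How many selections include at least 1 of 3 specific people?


Complement: C(9,4) - C(6,4) = 126 - 15 = 111

111


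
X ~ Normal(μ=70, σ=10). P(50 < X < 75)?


z₁=(50-70)/10=-2.0, z₂=(75-70)/10=0.5
P = Φ(0.5) - Φ(-2.0) = 0.691462 - 0.022750 = 0.668712 ≈ 0.6687

P(50 < X < 75) ≈ 0.6687


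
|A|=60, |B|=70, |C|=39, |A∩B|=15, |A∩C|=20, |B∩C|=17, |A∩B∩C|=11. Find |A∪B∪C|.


|A∪B∪C| = 60+70+39-15-20-17+11 = 128

|A∪B∪C| = 128


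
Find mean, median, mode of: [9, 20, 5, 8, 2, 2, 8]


Sorted: [2, 2, 5, 8, 8, 9, 20]
Mean = 54/7
Median = 8
Freq: {9: 1, 20: 1, 5: 1, 8: 2, 2: 2}
Mode: [2, 8]

Mean=54/7, Median=8, Mode=[2, 8]


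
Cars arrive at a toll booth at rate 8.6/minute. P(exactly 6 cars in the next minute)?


Poisson(λ=8.6): P(X=6) = e^(-λ)×λ^k/k!
= e^(-8.6) × 8.6^6 / 6!
≈ 0.0001841057937 × 404567.235136 / 720 ≈ 0.103449

P(X=6) ≈ 0.103449 ≈ 10.34%


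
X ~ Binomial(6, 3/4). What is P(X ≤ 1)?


P(X ≤ 1) = Σ P(X=i) for i=0..1
P(X=0) = 1/4096
P(X=1) = 9/2048
Sum = 19/4096

P(X ≤ 1) = 19/4096 ≈ 0.46%


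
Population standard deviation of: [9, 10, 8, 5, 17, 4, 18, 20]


Mean = 91/8
  (9-91/8)²=361/64
  (10-91/8)²=121/64
  (8-91/8)²=729/64
  (5-91/8)²=2601/64
  (17-91/8)²=2025/64
  (4-91/8)²=3481/64
  (18-91/8)²=2809/64
  (20-91/8)²=4761/64
Σ(x-μ)² = 2111/8
σ² = (2111/8)/8 = 2111/64

σ = √(2111/64) ≈ 5.7432


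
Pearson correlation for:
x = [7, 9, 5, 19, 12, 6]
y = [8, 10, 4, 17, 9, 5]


n=6, Σx=58, Σy=53, Σxy=627, Σx²=696, Σy²=575
r = (6×627 - 58×53)/√((6×696 - 58²)(6×575 - 53²))
= 688/√(812×641) = 688/√520492 ≈ 688/721.4513 ≈ 0.9536

r ≈ 0.9536


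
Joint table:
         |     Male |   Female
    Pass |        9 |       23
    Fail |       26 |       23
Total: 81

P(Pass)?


P(Pass) = (9+23)/81 = 32/81

P(Pass) = 32/81 ≈ 39.51%


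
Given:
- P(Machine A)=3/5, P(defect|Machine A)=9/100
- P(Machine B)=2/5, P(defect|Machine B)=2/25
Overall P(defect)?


P(B) = Σ P(B|Aᵢ)×P(Aᵢ)
  9/100×3/5 = 27/500
  2/25×2/5 = 4/125
Sum = 43/500

P(defect) = 43/500 ≈ 8.60%


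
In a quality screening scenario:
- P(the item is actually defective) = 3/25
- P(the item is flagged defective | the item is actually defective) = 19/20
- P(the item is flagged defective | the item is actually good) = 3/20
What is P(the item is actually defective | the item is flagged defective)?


Using Bayes' theorem:
P(A|B) = P(B|A)·P(A) / P(B)

P(the item is flagged defective) = 19/20 × 3/25 + 3/20 × 22/25
= 57/500 + 33/250 = 123/500

P(the item is actually defective|the item is flagged defective) = (57/500) / (123/500) = 19/41

P(the item is actually defective|the item is flagged defective) = 19/41 ≈ 46.34%


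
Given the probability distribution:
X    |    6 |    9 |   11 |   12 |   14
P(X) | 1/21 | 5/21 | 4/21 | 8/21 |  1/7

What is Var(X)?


E[X] = 233/21
E[X²] = 2665/21
Var(X) = E[X²] - (E[X])² = 2665/21 - 54289/441 = 1676/441

Var(X) = 1676/441 ≈ 3.8005


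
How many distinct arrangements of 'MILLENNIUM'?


Letters: 10, freq: {'M': 2, 'I': 2, 'L': 2, 'E': 1, 'N': 2, 'U': 1}
10!/(2!×2!×2!×1!×2!×1!) = 3628800/16 = 226800

226800


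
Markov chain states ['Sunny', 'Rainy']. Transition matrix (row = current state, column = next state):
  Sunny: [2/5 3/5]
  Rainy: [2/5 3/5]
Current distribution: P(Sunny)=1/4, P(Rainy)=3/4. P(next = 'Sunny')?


P(next=Sunny) = Σᵢ P(now=i)×P(i→Sunny)
= 1/4×2/5 + 3/4×2/5
= 1/10 + 3/10 = 2/5

P = 2/5 ≈ 0.4000


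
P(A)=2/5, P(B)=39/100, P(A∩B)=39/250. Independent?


P(A)×P(B) = 39/250
P(A∩B) = 39/250
Equal ✓ → Independent

Yes, independent


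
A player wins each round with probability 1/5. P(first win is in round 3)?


Geometric: P(X=3) = (1-p)^(k-1)×p = (4/5)^2×1/5 = 16/125

P(X=3) = 16/125 ≈ 12.80%


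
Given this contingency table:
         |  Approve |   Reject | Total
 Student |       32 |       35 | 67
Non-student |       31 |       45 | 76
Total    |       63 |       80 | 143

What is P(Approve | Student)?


P(Approve | Student) = 32/(32+35) = 32/67

P(Approve|Student) = 32/67 ≈ 47.76%


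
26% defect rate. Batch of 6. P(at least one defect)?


P(all good) = (37/50)^6 = 2565726409/15625000000
P(≥1 defect) = 13059273591/15625000000

P = 13059273591/15625000000 ≈ 83.58%


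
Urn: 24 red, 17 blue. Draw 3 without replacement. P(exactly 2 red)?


Hypergeometric: C(24,2)×C(17,1)/C(41,3)
= 276×17/10660 = 1173/2665

P(X=2) = 1173/2665 ≈ 44.02%


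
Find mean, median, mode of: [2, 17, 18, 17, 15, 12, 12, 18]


Sorted: [2, 12, 12, 15, 17, 17, 18, 18]
Mean = 111/8
Median = 16
Freq: {2: 1, 17: 2, 18: 2, 15: 1, 12: 2}
Mode: [12, 17, 18]

Mean=111/8, Median=16, Mode=[12, 17, 18]


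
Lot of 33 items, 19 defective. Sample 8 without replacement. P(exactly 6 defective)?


Hypergeometric: C(19,6)×C(14,2)/C(33,8)
= 27132×91/13884156 = 15827/89001

P(X=6) = 15827/89001 ≈ 17.78%


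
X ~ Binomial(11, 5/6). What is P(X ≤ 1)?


P(X ≤ 1) = Σ P(X=i) for i=0..1
P(X=0) = 1/362797056
P(X=1) = 55/362797056
Sum = 7/45349632

P(X ≤ 1) = 7/45349632 ≈ 0.00%


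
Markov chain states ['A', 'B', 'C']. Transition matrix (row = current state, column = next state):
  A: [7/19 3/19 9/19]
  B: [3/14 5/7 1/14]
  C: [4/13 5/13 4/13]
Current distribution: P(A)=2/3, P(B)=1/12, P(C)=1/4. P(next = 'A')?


P(next=A) = Σᵢ P(now=i)×P(i→A)
= 2/3×7/19 + 1/12×3/14 + 1/4×4/13
= 14/57 + 1/56 + 1/13 = 14125/41496

P = 14125/41496 ≈ 0.3404


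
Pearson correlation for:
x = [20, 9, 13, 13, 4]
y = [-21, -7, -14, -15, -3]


n=5, Σx=59, Σy=-60, Σxy=-872, Σx²=835, Σy²=920
r = (5×(-872) - 59×(-60))/√((5×835 - 59²)(5×920 - (-60)²))
= -820/√(694×1000) = -820/√694000 ≈ -820/833.0666 ≈ -0.9843

r ≈ -0.9843


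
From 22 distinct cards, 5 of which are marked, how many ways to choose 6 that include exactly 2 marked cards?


Choose 2 of the 5 marked cards and 4 of the other 17 cards:
C(5,2)×C(17,4) = 10×2380 = 23800

23800


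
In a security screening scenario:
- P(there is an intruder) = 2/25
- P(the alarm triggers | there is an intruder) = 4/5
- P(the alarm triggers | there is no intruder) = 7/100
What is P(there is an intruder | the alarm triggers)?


Using Bayes' theorem:
P(A|B) = P(B|A)·P(A) / P(B)

P(the alarm triggers) = 4/5 × 2/25 + 7/100 × 23/25
= 8/125 + 161/2500 = 321/2500

P(there is an intruder|the alarm triggers) = (8/125) / (321/2500) = 160/321

P(there is an intruder|the alarm triggers) = 160/321 ≈ 49.84%


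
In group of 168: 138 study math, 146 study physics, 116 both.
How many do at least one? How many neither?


|A∪B| = 138+146-116 = 168
Neither = 168-168 = 0

At least one: 168; Neither: 0


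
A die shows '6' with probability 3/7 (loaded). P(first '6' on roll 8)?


Geometric: P(X=8) = (1-p)^(k-1)×p = (4/7)^7×3/7 = 49152/5764801

P(X=8) = 49152/5764801 ≈ 0.85%


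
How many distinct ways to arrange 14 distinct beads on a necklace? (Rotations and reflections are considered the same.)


Free circular arrangements: rotations and reflections both identified.
(n-1)!/2 = 13!/2 = 6227020800/2 = 3113510400

3113510400


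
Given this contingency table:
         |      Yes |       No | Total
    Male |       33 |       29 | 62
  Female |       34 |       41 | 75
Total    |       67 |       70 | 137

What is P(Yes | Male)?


P(Yes | Male) = 33/(33+29) = 33/62

P(Yes|Male) = 33/62 ≈ 53.23%


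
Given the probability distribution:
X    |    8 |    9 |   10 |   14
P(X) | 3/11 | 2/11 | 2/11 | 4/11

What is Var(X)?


E[X] = 118/11
E[X²] = 1338/11
Var(X) = E[X²] - (E[X])² = 1338/11 - 13924/121 = 794/121

Var(X) = 794/121 ≈ 6.5620


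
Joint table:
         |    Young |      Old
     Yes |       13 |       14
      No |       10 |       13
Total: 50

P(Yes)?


P(Yes) = (13+14)/50 = 27/50

P(Yes) = 27/50 ≈ 54.00%


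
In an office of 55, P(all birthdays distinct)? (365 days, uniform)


P(all different) = Π(365-i)/365 for i=0..54
= (365/365)×(364/365)×...×(311/365)
= 0.013738

P ≈ 0.0137 ≈ 1.37%


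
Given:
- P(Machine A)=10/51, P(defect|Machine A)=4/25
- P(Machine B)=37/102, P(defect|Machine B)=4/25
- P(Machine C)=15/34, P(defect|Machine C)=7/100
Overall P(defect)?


P(B) = Σ P(B|Aᵢ)×P(Aᵢ)
  4/25×10/51 = 8/255
  4/25×37/102 = 74/1275
  7/100×15/34 = 21/680
Sum = 409/3400

P(defect) = 409/3400 ≈ 12.03%


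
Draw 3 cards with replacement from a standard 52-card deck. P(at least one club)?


P(not a club) = 39/52 = 3/4
P(none in 3 draws) = (3/4)^3 = 27/64
P(≥1 club) = 1 - 27/64 = 37/64

P = 37/64 ≈ 57.81%


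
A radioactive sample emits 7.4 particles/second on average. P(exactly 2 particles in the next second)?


Poisson(λ=7.4): P(X=2) = e^(-λ)×λ^k/k!
= e^(-7.4) × 7.4^2 / 2!
≈ 0.0006112527611 × 54.76 / 2 ≈ 0.016736

P(X=2) ≈ 0.016736 ≈ 1.67%


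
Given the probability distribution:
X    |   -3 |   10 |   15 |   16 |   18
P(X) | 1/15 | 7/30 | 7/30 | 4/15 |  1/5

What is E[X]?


E[X] = Σ x·P(X=x)
= (-3)×(1/15) + (10)×(7/30) + (15)×(7/30) + (16)×(4/15) + (18)×(1/5)
= 27/2

E[X] = 27/2


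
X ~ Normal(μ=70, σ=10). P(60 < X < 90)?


z₁=(60-70)/10=-1.0, z₂=(90-70)/10=2.0
P = Φ(2.0) - Φ(-1.0) = 0.977250 - 0.158655 = 0.818595 ≈ 0.8186

P(60 < X < 90) ≈ 0.8186


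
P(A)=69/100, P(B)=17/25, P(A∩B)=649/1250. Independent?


P(A)×P(B) = 1173/2500
P(A∩B) = 649/1250
Not equal → NOT independent

No, not independent


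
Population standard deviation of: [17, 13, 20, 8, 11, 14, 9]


Mean = 92/7
  (17-92/7)²=729/49
  (13-92/7)²=1/49
  (20-92/7)²=2304/49
  (8-92/7)²=1296/49
  (11-92/7)²=225/49
  (14-92/7)²=36/49
  (9-92/7)²=841/49
Σ(x-μ)² = 776/7
σ² = (776/7)/7 = 776/49

σ = √(776/49) ≈ 3.9795


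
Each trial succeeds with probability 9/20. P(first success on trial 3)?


Geometric: P(X=3) = (1-p)^(k-1)×p = (11/20)^2×9/20 = 1089/8000

P(X=3) = 1089/8000 ≈ 13.61%


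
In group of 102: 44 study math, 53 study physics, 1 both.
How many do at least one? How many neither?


|A∪B| = 44+53-1 = 96
Neither = 102-96 = 6

At least one: 96; Neither: 6


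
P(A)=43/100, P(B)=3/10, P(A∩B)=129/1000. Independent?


P(A)×P(B) = 129/1000
P(A∩B) = 129/1000
Equal ✓ → Independent

Yes, independent


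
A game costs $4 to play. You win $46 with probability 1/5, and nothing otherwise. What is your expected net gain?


E[gain] = (46-4)×1/5 + (-4)×4/5
= 42/5 - 16/5 = 26/5

Expected net gain = $26/5 ≈ $5.20


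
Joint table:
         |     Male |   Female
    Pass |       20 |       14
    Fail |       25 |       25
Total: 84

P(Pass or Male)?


P(Pass∨Male) = P(Pass) + P(Male) - P(Pass∧Male)
= (34 + 45 - 20)/84 = 59/84

P = 59/84 ≈ 70.24%


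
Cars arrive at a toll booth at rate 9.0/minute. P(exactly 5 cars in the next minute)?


Poisson(λ=9.0): P(X=5) = e^(-λ)×λ^k/k!
= e^(-9.0) × 9.0^5 / 5!
≈ 0.0001234098041 × 59049 / 120 ≈ 0.060727

P(X=5) ≈ 0.060727 ≈ 6.07%


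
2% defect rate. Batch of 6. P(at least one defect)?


P(all good) = (49/50)^6 = 13841287201/15625000000
P(≥1 defect) = 1783712799/15625000000

P = 1783712799/15625000000 ≈ 11.42%


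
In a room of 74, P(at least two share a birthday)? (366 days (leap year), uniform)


P(all different) = Π(366-i)/366 for i=0..73
= 0.000360
P(match) = 1 - 0.000360 = 0.999640

P ≈ 0.9996 ≈ 99.96%


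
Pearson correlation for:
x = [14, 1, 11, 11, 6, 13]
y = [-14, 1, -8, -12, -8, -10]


n=6, Σx=56, Σy=-51, Σxy=-593, Σx²=644, Σy²=569
r = (6×(-593) - 56×(-51))/√((6×644 - 56²)(6×569 - (-51)²))
= -702/√(728×813) = -702/√591864 ≈ -702/769.3270 ≈ -0.9125

r ≈ -0.9125


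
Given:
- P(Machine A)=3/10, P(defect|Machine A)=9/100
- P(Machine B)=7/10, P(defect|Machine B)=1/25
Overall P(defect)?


P(B) = Σ P(B|Aᵢ)×P(Aᵢ)
  9/100×3/10 = 27/1000
  1/25×7/10 = 7/250
Sum = 11/200

P(defect) = 11/200 ≈ 5.50%


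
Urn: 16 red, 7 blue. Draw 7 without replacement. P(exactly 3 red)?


Hypergeometric: C(16,3)×C(7,4)/C(23,7)
= 560×35/245157 = 19600/245157

P(X=3) = 19600/245157 ≈ 7.99%


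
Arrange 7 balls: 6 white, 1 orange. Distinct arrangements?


7!/(6!×1!) = 7

7


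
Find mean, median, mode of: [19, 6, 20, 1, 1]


Sorted: [1, 1, 6, 19, 20]
Mean = 47/5
Median = 6
Freq: {19: 1, 6: 1, 20: 1, 1: 2}
Mode: [1]

Mean=47/5, Median=6, Mode=1


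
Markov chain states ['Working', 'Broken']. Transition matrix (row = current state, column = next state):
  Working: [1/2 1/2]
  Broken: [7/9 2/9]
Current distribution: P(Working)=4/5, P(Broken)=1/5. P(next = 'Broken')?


P(next=Broken) = Σᵢ P(now=i)×P(i→Broken)
= 4/5×1/2 + 1/5×2/9
= 2/5 + 2/45 = 4/9

P = 4/9 ≈ 0.4444


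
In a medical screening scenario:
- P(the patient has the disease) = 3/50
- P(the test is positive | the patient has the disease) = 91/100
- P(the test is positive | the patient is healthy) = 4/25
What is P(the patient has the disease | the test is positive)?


Using Bayes' theorem:
P(A|B) = P(B|A)·P(A) / P(B)

P(the test is positive) = 91/100 × 3/50 + 4/25 × 47/50
= 273/5000 + 94/625 = 41/200

P(the patient has the disease|the test is positive) = (273/5000) / (41/200) = 273/1025

P(the patient has the disease|the test is positive) = 273/1025 ≈ 26.63%


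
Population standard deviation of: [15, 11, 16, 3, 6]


Mean = 51/5
  (15-51/5)²=576/25
  (11-51/5)²=16/25
  (16-51/5)²=841/25
  (3-51/5)²=1296/25
  (6-51/5)²=441/25
Σ(x-μ)² = 634/5
σ² = (634/5)/5 = 634/25

σ = √(634/25) ≈ 5.0359


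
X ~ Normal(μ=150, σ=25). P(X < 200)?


z = (200-150)/25 = 2.0
P(Z < 2.0) = 0.9772

P(X < 200) ≈ 0.9772


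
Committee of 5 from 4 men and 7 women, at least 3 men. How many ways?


Count by #men:
  3M,2W: C(4,3)×C(7,2)=84
  4M,1W: C(4,4)×C(7,1)=7
Total = 91

91


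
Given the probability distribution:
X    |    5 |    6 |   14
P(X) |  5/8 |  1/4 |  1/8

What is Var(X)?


E[X] = 51/8
E[X²] = 393/8
Var(X) = E[X²] - (E[X])² = 393/8 - 2601/64 = 543/64

Var(X) = 543/64 ≈ 8.4844


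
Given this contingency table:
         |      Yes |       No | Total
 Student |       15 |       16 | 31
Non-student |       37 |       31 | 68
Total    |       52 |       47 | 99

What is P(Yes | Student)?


P(Yes | Student) = 15/(15+16) = 15/31

P(Yes|Student) = 15/31 ≈ 48.39%


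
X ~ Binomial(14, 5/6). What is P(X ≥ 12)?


P(X ≥ 12) = Σ P(X=i) for i=12..14
P(X=12) = 22216796875/78364164096
P(X=13) = 8544921875/39182082048
P(X=14) = 6103515625/78364164096
Sum = 7568359375/13060694016

P(X ≥ 12) = 7568359375/13060694016 ≈ 57.95%


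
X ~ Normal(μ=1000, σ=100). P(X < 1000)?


z = (1000-1000)/100 = 0.0
P(Z < 0.0) = 0.5000

P(X < 1000) ≈ 0.5000


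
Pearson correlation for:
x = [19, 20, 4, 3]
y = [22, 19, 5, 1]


n=4, Σx=46, Σy=47, Σxy=821, Σx²=786, Σy²=871
r = (4×821 - 46×47)/√((4×786 - 46²)(4×871 - 47²))
= 1122/√(1028×1275) = 1122/√1310700 ≈ 1122/1144.8581 ≈ 0.9800

r ≈ 0.9800


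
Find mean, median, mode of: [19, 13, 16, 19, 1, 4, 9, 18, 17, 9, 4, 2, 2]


Sorted: [1, 2, 2, 4, 4, 9, 9, 13, 16, 17, 18, 19, 19]
Mean = 133/13
Median = 9
Freq: {19: 2, 13: 1, 16: 1, 1: 1, 4: 2, 9: 2, 18: 1, 17: 1, 2: 2}
Mode: [2, 4, 9, 19]

Mean=133/13, Median=9, Mode=[2, 4, 9, 19]


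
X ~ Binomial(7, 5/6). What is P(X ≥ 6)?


P(X ≥ 6) = Σ P(X=i) for i=6..7
P(X=6) = 109375/279936
P(X=7) = 78125/279936
Sum = 15625/23328

P(X ≥ 6) = 15625/23328 ≈ 66.98%


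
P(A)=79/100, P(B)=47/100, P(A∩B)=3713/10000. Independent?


P(A)×P(B) = 3713/10000
P(A∩B) = 3713/10000
Equal ✓ → Independent

Yes, independent


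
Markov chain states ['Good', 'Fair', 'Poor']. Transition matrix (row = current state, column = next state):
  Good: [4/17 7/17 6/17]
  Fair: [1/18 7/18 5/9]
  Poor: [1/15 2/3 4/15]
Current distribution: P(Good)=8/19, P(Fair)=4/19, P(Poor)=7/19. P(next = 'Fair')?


P(next=Fair) = Σᵢ P(now=i)×P(i→Fair)
= 8/19×7/17 + 4/19×7/18 + 7/19×2/3
= 56/323 + 14/171 + 14/57 = 1456/2907

P = 1456/2907 ≈ 0.5009


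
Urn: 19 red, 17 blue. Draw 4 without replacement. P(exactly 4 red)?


Hypergeometric: C(19,4)×C(17,0)/C(36,4)
= 3876×1/58905 = 76/1155

P(X=4) = 76/1155 ≈ 6.58%


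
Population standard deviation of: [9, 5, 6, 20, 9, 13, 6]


Mean = 68/7
  (9-68/7)²=25/49
  (5-68/7)²=1089/49
  (6-68/7)²=676/49
  (20-68/7)²=5184/49
  (9-68/7)²=25/49
  (13-68/7)²=529/49
  (6-68/7)²=676/49
Σ(x-μ)² = 1172/7
σ² = (1172/7)/7 = 1172/49

σ = √(1172/49) ≈ 4.8906


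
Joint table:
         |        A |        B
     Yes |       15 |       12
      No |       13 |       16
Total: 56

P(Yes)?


P(Yes) = (15+12)/56 = 27/56

P(Yes) = 27/56 ≈ 48.21%


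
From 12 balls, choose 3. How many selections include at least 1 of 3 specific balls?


Complement: C(12,3) - C(9,3) = 220 - 84 = 136

136


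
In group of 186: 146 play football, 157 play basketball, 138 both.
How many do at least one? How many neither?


|A∪B| = 146+157-138 = 165
Neither = 186-165 = 21

At least one: 165; Neither: 21


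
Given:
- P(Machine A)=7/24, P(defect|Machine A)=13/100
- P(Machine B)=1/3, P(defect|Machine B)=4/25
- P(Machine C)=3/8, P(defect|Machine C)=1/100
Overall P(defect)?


P(B) = Σ P(B|Aᵢ)×P(Aᵢ)
  13/100×7/24 = 91/2400
  4/25×1/3 = 4/75
  1/100×3/8 = 3/800
Sum = 19/200

P(defect) = 19/200 ≈ 9.50%


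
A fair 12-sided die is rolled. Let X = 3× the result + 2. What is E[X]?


E[die] = (1+12)/2 = 13/2
E[X] = 3×13/2 + 2 = 43/2

E[X] = 43/2


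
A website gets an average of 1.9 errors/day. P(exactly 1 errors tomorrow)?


Poisson(λ=1.9): P(X=1) = e^(-λ)×λ^k/k!
= e^(-1.9) × 1.9^1 / 1!
≈ 0.1495686192 × 1.9 / 1 ≈ 0.284180

P(X=1) ≈ 0.284180 ≈ 28.42%


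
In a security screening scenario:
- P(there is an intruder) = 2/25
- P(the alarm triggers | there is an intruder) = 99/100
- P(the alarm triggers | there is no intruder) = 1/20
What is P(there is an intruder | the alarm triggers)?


Using Bayes' theorem:
P(A|B) = P(B|A)·P(A) / P(B)

P(the alarm triggers) = 99/100 × 2/25 + 1/20 × 23/25
= 99/1250 + 23/500 = 313/2500

P(there is an intruder|the alarm triggers) = (99/1250) / (313/2500) = 198/313

P(there is an intruder|the alarm triggers) = 198/313 ≈ 63.26%


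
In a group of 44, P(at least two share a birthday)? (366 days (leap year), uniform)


P(all different) = Π(366-i)/366 for i=0..43
= 0.067633
P(match) = 1 - 0.067633 = 0.932367

P ≈ 0.9324 ≈ 93.24%


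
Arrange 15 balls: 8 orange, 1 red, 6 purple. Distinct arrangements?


15!/(8!×1!×6!) = 45045

45045


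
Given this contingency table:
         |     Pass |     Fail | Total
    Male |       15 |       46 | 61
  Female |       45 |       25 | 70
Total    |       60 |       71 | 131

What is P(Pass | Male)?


P(Pass | Male) = 15/(15+46) = 15/61

P(Pass|Male) = 15/61 ≈ 24.59%


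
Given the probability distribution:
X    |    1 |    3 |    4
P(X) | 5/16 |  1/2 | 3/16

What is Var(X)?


E[X] = 41/16
E[X²] = 125/16
Var(X) = E[X²] - (E[X])² = 125/16 - 1681/256 = 319/256

Var(X) = 319/256 ≈ 1.2461


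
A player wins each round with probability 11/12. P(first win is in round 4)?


Geometric: P(X=4) = (1-p)^(k-1)×p = (1/12)^3×11/12 = 11/20736

P(X=4) = 11/20736 ≈ 0.05%


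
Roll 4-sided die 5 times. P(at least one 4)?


P(no 4)^5 = (3/4)^5 = 243/1024
P(≥1) = 1 - 243/1024 = 781/1024

P = 781/1024 ≈ 76.27%


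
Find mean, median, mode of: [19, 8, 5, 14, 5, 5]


Sorted: [5, 5, 5, 8, 14, 19]
Mean = 56/6 = 28/3
Median = 13/2
Freq: {19: 1, 8: 1, 5: 3, 14: 1}
Mode: [5]

Mean=28/3, Median=13/2, Mode=5


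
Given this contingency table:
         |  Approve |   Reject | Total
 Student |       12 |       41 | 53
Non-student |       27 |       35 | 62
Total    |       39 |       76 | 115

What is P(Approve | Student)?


P(Approve | Student) = 12/(12+41) = 12/53

P(Approve|Student) = 12/53 ≈ 22.64%


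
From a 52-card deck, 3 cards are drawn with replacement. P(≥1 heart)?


P(not a heart) = 39/52 = 3/4
P(none in 3 draws) = (3/4)^3 = 27/64
P(≥1 heart) = 1 - 27/64 = 37/64

P = 37/64 ≈ 57.81%


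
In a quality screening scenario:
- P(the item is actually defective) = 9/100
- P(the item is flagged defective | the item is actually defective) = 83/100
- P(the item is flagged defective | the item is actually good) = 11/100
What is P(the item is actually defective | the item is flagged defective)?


Using Bayes' theorem:
P(A|B) = P(B|A)·P(A) / P(B)

P(the item is flagged defective) = 83/100 × 9/100 + 11/100 × 91/100
= 747/10000 + 1001/10000 = 437/2500

P(the item is actually defective|the item is flagged defective) = (747/10000) / (437/2500) = 747/1748

P(the item is actually defective|the item is flagged defective) = 747/1748 ≈ 42.73%


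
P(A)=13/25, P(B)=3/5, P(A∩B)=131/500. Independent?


P(A)×P(B) = 39/125
P(A∩B) = 131/500
Not equal → NOT independent

No, not independent


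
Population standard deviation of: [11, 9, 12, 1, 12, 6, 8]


Mean = 59/7
  (11-59/7)²=324/49
  (9-59/7)²=16/49
  (12-59/7)²=625/49
  (1-59/7)²=2704/49
  (12-59/7)²=625/49
  (6-59/7)²=289/49
  (8-59/7)²=9/49
Σ(x-μ)² = 656/7
σ² = (656/7)/7 = 656/49

σ = √(656/49) ≈ 3.6589


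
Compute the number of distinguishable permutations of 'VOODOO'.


Letters: 6, freq: {'V': 1, 'O': 4, 'D': 1}
6!/(1!×4!×1!) = 720/24 = 30

30


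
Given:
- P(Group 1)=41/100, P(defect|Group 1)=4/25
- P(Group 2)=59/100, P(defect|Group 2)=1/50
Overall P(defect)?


P(B) = Σ P(B|Aᵢ)×P(Aᵢ)
  4/25×41/100 = 41/625
  1/50×59/100 = 59/5000
Sum = 387/5000

P(defect) = 387/5000 ≈ 7.74%


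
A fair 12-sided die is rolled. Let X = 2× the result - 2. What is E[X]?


E[die] = (1+12)/2 = 13/2
E[X] = 2×13/2 - 2 = 11

E[X] = 11


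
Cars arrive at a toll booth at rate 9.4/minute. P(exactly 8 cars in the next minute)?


Poisson(λ=9.4): P(X=8) = e^(-λ)×λ^k/k!
= e^(-9.4) × 9.4^8 / 8!
≈ 8.272406556e-05 × 60956893.8541 / 40320 ≈ 0.125065

P(X=8) ≈ 0.125065 ≈ 12.51%


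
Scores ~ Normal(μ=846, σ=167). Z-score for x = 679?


z = (x - μ)/σ = (679 - 846)/167 = -1.0

z = -1.0


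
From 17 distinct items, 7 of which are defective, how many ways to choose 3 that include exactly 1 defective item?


Choose 1 of the 7 defective items and 2 of the other 10 items:
C(7,1)×C(10,2) = 7×45 = 315

315


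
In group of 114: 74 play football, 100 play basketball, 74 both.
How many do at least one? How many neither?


|A∪B| = 74+100-74 = 100
Neither = 114-100 = 14

At least one: 100; Neither: 14


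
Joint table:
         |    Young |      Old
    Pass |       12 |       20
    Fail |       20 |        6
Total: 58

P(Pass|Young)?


P(Pass|Young) = 12/(12+20) = 12/32 = 3/8

P = 3/8 ≈ 37.50%


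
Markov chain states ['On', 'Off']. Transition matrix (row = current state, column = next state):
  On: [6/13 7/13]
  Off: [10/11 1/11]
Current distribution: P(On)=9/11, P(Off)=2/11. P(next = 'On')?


P(next=On) = Σᵢ P(now=i)×P(i→On)
= 9/11×6/13 + 2/11×10/11
= 54/143 + 20/121 = 854/1573

P = 854/1573 ≈ 0.5429


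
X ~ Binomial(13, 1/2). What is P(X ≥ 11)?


P(X ≥ 11) = Σ P(X=i) for i=11..13
P(X=11) = 39/4096
P(X=12) = 13/8192
P(X=13) = 1/8192
Sum = 23/2048

P(X ≥ 11) = 23/2048 ≈ 1.12%


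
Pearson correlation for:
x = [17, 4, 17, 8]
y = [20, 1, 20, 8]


n=4, Σx=46, Σy=49, Σxy=748, Σx²=658, Σy²=865
r = (4×748 - 46×49)/√((4×658 - 46²)(4×865 - 49²))
= 738/√(516×1059) = 738/√546444 ≈ 738/739.2185 ≈ 0.9984

r ≈ 0.9984


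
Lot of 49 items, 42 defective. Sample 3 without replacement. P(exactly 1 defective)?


Hypergeometric: C(42,1)×C(7,2)/C(49,3)
= 42×21/18424 = 9/188

P(X=1) = 9/188 ≈ 4.79%


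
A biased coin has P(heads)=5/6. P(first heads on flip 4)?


Geometric: P(X=4) = (1-p)^(k-1)×p = (1/6)^3×5/6 = 5/1296

P(X=4) = 5/1296 ≈ 0.39%


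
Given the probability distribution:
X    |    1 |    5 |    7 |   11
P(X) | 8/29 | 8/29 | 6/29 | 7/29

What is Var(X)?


E[X] = 167/29
E[X²] = 1349/29
Var(X) = E[X²] - (E[X])² = 1349/29 - 27889/841 = 11232/841

Var(X) = 11232/841 ≈ 13.3555


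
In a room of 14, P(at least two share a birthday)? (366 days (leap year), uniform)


P(all different) = Π(366-i)/366 for i=0..13
= 0.777440
P(match) = 1 - 0.777440 = 0.222560

P ≈ 0.2226 ≈ 22.26%


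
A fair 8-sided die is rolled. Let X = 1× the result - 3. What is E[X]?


E[die] = (1+8)/2 = 9/2
E[X] = 1×9/2 - 3 = 3/2

E[X] = 3/2


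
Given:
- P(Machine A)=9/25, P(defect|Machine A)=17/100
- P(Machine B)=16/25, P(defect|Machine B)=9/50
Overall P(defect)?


P(B) = Σ P(B|Aᵢ)×P(Aᵢ)
  17/100×9/25 = 153/2500
  9/50×16/25 = 72/625
Sum = 441/2500

P(defect) = 441/2500 ≈ 17.64%


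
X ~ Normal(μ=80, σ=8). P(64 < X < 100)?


z₁=(64-80)/8=-2.0, z₂=(100-80)/8=2.5
P = Φ(2.5) - Φ(-2.0) = 0.993790 - 0.022750 = 0.971040 ≈ 0.9710

P(64 < X < 100) ≈ 0.9710


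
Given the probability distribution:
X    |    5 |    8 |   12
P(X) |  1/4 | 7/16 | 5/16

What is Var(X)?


E[X] = 17/2
E[X²] = 317/4
Var(X) = E[X²] - (E[X])² = 317/4 - 289/4 = 7

Var(X) = 7 ≈ 7.0000


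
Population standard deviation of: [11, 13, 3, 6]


Mean = 33/4
  (11-33/4)²=121/16
  (13-33/4)²=361/16
  (3-33/4)²=441/16
  (6-33/4)²=81/16
Σ(x-μ)² = 251/4
σ² = (251/4)/4 = 251/16

σ = √(251/16) ≈ 3.9607


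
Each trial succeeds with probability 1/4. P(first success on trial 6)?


Geometric: P(X=6) = (1-p)^(k-1)×p = (3/4)^5×1/4 = 243/4096

P(X=6) = 243/4096 ≈ 5.93%


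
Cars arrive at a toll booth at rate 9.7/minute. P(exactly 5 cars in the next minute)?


Poisson(λ=9.7): P(X=5) = e^(-λ)×λ^k/k!
= e^(-9.7) × 9.7^5 / 5!
≈ 6.128349505e-05 × 85873.40257 / 120 ≈ 0.043855

P(X=5) ≈ 0.043855 ≈ 4.39%


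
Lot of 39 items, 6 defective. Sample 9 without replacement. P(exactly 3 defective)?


Hypergeometric: C(6,3)×C(33,6)/C(39,9)
= 20×1107568/211915132 = 16240/155363

P(X=3) = 16240/155363 ≈ 10.45%


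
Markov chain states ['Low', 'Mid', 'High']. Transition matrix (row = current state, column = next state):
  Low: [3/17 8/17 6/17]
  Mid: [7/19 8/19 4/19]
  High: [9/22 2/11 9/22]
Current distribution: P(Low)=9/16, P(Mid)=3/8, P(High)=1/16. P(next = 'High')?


P(next=High) = Σᵢ P(now=i)×P(i→High)
= 9/16×6/17 + 3/8×4/19 + 1/16×9/22
= 27/136 + 3/38 + 9/352 = 34455/113696

P = 34455/113696 ≈ 0.3030


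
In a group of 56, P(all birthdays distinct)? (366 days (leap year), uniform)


P(all different) = Π(366-i)/366 for i=0..55
= (366/366)×(365/366)×...×(311/366)
= 0.011818

P ≈ 0.0118 ≈ 1.18%


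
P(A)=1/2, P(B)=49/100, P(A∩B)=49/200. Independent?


P(A)×P(B) = 49/200
P(A∩B) = 49/200
Equal ✓ → Independent

Yes, independent


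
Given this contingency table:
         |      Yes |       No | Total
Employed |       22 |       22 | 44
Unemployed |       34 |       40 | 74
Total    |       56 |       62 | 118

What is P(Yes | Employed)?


P(Yes | Employed) = 22/(22+22) = 22/44 = 1/2

P(Yes|Employed) = 1/2 ≈ 50.00%


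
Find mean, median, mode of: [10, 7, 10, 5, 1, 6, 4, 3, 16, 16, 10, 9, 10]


Sorted: [1, 3, 4, 5, 6, 7, 9, 10, 10, 10, 10, 16, 16]
Mean = 107/13
Median = 9
Freq: {10: 4, 7: 1, 5: 1, 1: 1, 6: 1, 4: 1, 3: 1, 16: 2, 9: 1}
Mode: [10]

Mean=107/13, Median=9, Mode=10


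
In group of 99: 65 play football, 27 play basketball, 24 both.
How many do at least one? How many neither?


|A∪B| = 65+27-24 = 68
Neither = 99-68 = 31

At least one: 68; Neither: 31


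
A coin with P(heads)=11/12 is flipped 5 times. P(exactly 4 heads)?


Binomial: P(X=4) = C(5,4)×p^4×(1-p)^1
= 5 × 14641/20736 × 1/12 = 73205/248832

P(X=4) = 73205/248832 ≈ 29.42%


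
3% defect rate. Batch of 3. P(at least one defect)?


P(all good) = (97/100)^3 = 912673/1000000
P(≥1 defect) = 87327/1000000

P = 87327/1000000 ≈ 8.73%


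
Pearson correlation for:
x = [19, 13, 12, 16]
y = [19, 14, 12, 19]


n=4, Σx=60, Σy=64, Σxy=991, Σx²=930, Σy²=1062
r = (4×991 - 60×64)/√((4×930 - 60²)(4×1062 - 64²))
= 124/√(120×152) = 124/√18240 ≈ 124/135.0555 ≈ 0.9181

r ≈ 0.9181


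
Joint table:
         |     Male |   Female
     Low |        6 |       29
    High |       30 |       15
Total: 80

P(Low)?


P(Low) = (6+29)/80 = 35/80 = 7/16

P(Low) = 7/16 ≈ 43.75%


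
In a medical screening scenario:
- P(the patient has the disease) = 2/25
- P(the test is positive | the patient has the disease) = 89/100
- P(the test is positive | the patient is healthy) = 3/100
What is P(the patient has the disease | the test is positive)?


Using Bayes' theorem:
P(A|B) = P(B|A)·P(A) / P(B)

P(the test is positive) = 89/100 × 2/25 + 3/100 × 23/25
= 89/1250 + 69/2500 = 247/2500

P(the patient has the disease|the test is positive) = (89/1250) / (247/2500) = 178/247

P(the patient has the disease|the test is positive) = 178/247 ≈ 72.06%


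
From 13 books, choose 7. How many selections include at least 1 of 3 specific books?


Complement: C(13,7) - C(10,7) = 1716 - 120 = 1596

1596


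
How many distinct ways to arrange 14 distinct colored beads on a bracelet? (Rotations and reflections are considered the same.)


Free circular arrangements: rotations and reflections both identified.
(n-1)!/2 = 13!/2 = 6227020800/2 = 3113510400

3113510400


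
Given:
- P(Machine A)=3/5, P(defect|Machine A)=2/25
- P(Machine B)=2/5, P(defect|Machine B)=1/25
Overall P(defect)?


P(B) = Σ P(B|Aᵢ)×P(Aᵢ)
  2/25×3/5 = 6/125
  1/25×2/5 = 2/125
Sum = 8/125

P(defect) = 8/125 ≈ 6.40%


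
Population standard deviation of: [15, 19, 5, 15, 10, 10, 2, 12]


Mean = 88/8 = 11
  (15-11)²=16
  (19-11)²=64
  (5-11)²=36
  (15-11)²=16
  (10-11)²=1
  (10-11)²=1
  (2-11)²=81
  (12-11)²=1
Σ(x-μ)² = 216
σ² = 216/8 = 27

σ = √(27) ≈ 5.1962


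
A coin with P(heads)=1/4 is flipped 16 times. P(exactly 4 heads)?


Binomial: P(X=4) = C(16,4)×p^4×(1-p)^12
= 1820 × 1/256 × 531441/16777216 = 241805655/1073741824

P(X=4) = 241805655/1073741824 ≈ 22.52%


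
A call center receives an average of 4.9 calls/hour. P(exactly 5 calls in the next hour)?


Poisson(λ=4.9): P(X=5) = e^(-λ)×λ^k/k!
= e^(-4.9) × 4.9^5 / 5!
≈ 0.007446583071 × 2824.75249 / 120 ≈ 0.175290

P(X=5) ≈ 0.175290 ≈ 17.53%


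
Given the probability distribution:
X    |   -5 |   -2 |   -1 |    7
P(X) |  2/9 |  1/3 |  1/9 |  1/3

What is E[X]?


E[X] = Σ x·P(X=x)
= (-5)×(2/9) + (-2)×(1/3) + (-1)×(1/9) + (7)×(1/3)
= 4/9

E[X] = 4/9


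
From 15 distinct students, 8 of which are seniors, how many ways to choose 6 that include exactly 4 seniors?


Choose 4 of the 8 seniors and 2 of the other 7 students:
C(8,4)×C(7,2) = 70×21 = 1470

1470


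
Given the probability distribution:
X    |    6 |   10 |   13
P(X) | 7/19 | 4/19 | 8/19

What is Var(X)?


E[X] = 186/19
E[X²] = 2004/19
Var(X) = E[X²] - (E[X])² = 2004/19 - 34596/361 = 3480/361

Var(X) = 3480/361 ≈ 9.6399


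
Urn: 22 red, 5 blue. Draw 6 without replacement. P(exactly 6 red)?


Hypergeometric: C(22,6)×C(5,0)/C(27,6)
= 74613×1/296010 = 2261/8970

P(X=6) = 2261/8970 ≈ 25.21%


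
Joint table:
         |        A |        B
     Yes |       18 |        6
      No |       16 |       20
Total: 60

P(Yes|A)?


P(Yes|A) = 18/(18+16) = 18/34 = 9/17

P = 9/17 ≈ 52.94%


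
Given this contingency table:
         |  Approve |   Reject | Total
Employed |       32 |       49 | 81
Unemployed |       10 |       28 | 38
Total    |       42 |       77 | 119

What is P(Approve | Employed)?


P(Approve | Employed) = 32/(32+49) = 32/81

P(Approve|Employed) = 32/81 ≈ 39.51%


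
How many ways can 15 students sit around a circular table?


Circular arrangements of 15 distinct objects: fix one position to break rotational symmetry.
(n-1)! = 14! = 87178291200

87178291200


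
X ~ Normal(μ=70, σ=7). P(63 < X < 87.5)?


z₁=(63-70)/7=-1.0, z₂=(87.5-70)/7=2.5
P = Φ(2.5) - Φ(-1.0) = 0.993790 - 0.158655 = 0.835135 ≈ 0.8351

P(63 < X < 87.5) ≈ 0.8351


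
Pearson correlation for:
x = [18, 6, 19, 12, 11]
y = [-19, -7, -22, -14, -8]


n=5, Σx=66, Σy=-70, Σxy=-1058, Σx²=986, Σy²=1154
r = (5×(-1058) - 66×(-70))/√((5×986 - 66²)(5×1154 - (-70)²))
= -670/√(574×870) = -670/√499380 ≈ -670/706.6682 ≈ -0.9481

r ≈ -0.9481


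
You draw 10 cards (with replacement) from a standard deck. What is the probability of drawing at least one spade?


P(not a spade) = 39/52 = 3/4
P(none in 10 draws) = (3/4)^10 = 59049/1048576
P(≥1 spade) = 1 - 59049/1048576 = 989527/1048576

P = 989527/1048576 ≈ 94.37%


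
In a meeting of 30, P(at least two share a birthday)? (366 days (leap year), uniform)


P(all different) = Π(366-i)/366 for i=0..29
= 0.294697
P(match) = 1 - 0.294697 = 0.705303

P ≈ 0.7053 ≈ 70.53%


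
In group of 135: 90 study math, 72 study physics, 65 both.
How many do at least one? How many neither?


|A∪B| = 90+72-65 = 97
Neither = 135-97 = 38

At least one: 97; Neither: 38


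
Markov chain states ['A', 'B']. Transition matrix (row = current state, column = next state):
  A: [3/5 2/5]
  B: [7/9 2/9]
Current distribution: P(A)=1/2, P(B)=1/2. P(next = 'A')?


P(next=A) = Σᵢ P(now=i)×P(i→A)
= 1/2×3/5 + 1/2×7/9
= 3/10 + 7/18 = 31/45

P = 31/45 ≈ 0.6889


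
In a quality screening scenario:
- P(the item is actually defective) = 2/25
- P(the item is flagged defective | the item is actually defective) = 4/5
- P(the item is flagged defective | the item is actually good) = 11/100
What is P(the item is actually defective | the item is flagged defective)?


Using Bayes' theorem:
P(A|B) = P(B|A)·P(A) / P(B)

P(the item is flagged defective) = 4/5 × 2/25 + 11/100 × 23/25
= 8/125 + 253/2500 = 413/2500

P(the item is actually defective|the item is flagged defective) = (8/125) / (413/2500) = 160/413

P(the item is actually defective|the item is flagged defective) = 160/413 ≈ 38.74%


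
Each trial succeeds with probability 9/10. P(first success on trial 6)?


Geometric: P(X=6) = (1-p)^(k-1)×p = (1/10)^5×9/10 = 9/1000000

P(X=6) = 9/1000000 ≈ 0.00%


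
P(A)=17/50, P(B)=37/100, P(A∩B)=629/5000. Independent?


P(A)×P(B) = 629/5000
P(A∩B) = 629/5000
Equal ✓ → Independent

Yes, independent


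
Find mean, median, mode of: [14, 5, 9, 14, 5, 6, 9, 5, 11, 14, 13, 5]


Sorted: [5, 5, 5, 5, 6, 9, 9, 11, 13, 14, 14, 14]
Mean = 110/12 = 55/6
Median = 9
Freq: {14: 3, 5: 4, 9: 2, 6: 1, 11: 1, 13: 1}
Mode: [5]

Mean=55/6, Median=9, Mode=5


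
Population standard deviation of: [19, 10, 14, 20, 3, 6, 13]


Mean = 85/7
  (19-85/7)²=2304/49
  (10-85/7)²=225/49
  (14-85/7)²=169/49
  (20-85/7)²=3025/49
  (3-85/7)²=4096/49
  (6-85/7)²=1849/49
  (13-85/7)²=36/49
Σ(x-μ)² = 1672/7
σ² = (1672/7)/7 = 1672/49

σ = √(1672/49) ≈ 5.8414


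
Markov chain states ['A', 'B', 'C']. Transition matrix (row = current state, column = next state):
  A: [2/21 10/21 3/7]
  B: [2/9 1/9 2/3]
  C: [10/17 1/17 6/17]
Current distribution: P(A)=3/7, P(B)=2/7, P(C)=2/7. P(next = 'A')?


P(next=A) = Σᵢ P(now=i)×P(i→A)
= 3/7×2/21 + 2/7×2/9 + 2/7×10/17
= 2/49 + 4/63 + 20/119 = 2042/7497

P = 2042/7497 ≈ 0.2724


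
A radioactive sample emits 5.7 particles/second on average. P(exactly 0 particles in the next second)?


Poisson(λ=5.7): P(X=0) = e^(-λ)×λ^k/k!
= e^(-5.7) × 5.7^0 / 0!
≈ 0.003345965457 × 1 / 1 ≈ 0.003346

P(X=0) ≈ 0.003346 ≈ 0.33%


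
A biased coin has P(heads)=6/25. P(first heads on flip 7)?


Geometric: P(X=7) = (1-p)^(k-1)×p = (19/25)^6×6/25 = 282275286/6103515625

P(X=7) = 282275286/6103515625 ≈ 4.62%


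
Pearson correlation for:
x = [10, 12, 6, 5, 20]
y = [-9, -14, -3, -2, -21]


n=5, Σx=53, Σy=-49, Σxy=-706, Σx²=705, Σy²=731
r = (5×(-706) - 53×(-49))/√((5×705 - 53²)(5×731 - (-49)²))
= -933/√(716×1254) = -933/√897864 ≈ -933/947.5569 ≈ -0.9846

r ≈ -0.9846


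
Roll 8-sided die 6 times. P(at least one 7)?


P(no 7)^6 = (7/8)^6 = 117649/262144
P(≥1) = 1 - 117649/262144 = 144495/262144

P = 144495/262144 ≈ 55.12%


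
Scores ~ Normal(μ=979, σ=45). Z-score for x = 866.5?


z = (x - μ)/σ = (866.5 - 979)/45 = -2.5

z = -2.5


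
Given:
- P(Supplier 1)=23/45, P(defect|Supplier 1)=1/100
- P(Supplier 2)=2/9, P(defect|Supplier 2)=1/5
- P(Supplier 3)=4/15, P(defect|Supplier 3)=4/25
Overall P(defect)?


P(B) = Σ P(B|Aᵢ)×P(Aᵢ)
  1/100×23/45 = 23/4500
  1/5×2/9 = 2/45
  4/25×4/15 = 16/375
Sum = 83/900

P(defect) = 83/900 ≈ 9.22%


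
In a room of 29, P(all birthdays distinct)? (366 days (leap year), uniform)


P(all different) = Π(366-i)/366 for i=0..28
= (366/366)×(365/366)×...×(338/366)
= 0.320056

P ≈ 0.3201 ≈ 32.01%


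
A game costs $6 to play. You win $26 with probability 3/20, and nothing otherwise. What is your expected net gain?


E[gain] = (26-6)×3/20 + (-6)×17/20
= 3 - 51/10 = -21/10

Expected net gain = $-21/10 ≈ $-2.10


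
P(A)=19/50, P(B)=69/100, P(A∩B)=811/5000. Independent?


P(A)×P(B) = 1311/5000
P(A∩B) = 811/5000
Not equal → NOT independent

No, not independent


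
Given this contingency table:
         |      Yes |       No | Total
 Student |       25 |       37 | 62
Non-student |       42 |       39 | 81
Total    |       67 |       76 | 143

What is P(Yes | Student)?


P(Yes | Student) = 25/(25+37) = 25/62

P(Yes|Student) = 25/62 ≈ 40.32%


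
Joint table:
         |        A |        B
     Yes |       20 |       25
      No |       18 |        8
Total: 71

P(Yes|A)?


P(Yes|A) = 20/(20+18) = 20/38 = 10/19

P = 10/19 ≈ 52.63%


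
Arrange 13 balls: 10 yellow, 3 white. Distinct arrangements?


13!/(10!×3!) = 286

286


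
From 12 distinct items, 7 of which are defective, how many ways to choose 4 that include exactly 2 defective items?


Choose 2 of the 7 defective items and 2 of the other 5 items:
C(7,2)×C(5,2) = 21×10 = 210

210


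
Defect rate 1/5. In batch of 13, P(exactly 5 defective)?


Binomial: P(X=5) = C(13,5)×p^5×(1-p)^8
= 1287 × 1/3125 × 65536/390625 = 84344832/1220703125

P(X=5) = 84344832/1220703125 ≈ 6.91%


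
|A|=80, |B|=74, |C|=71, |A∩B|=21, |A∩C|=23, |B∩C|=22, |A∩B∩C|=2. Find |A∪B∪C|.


|A∪B∪C| = 80+74+71-21-23-22+2 = 161

|A∪B∪C| = 161
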